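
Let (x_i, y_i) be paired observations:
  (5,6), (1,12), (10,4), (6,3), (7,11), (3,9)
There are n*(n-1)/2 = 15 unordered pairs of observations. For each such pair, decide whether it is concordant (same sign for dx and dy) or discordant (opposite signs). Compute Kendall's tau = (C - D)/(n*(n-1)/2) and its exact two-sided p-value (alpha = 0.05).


Step 1: Enumerate the 15 unordered pairs (i,j) with i<j and classify each by sign(x_j-x_i) * sign(y_j-y_i).
  (1,2):dx=-4,dy=+6->D; (1,3):dx=+5,dy=-2->D; (1,4):dx=+1,dy=-3->D; (1,5):dx=+2,dy=+5->C
  (1,6):dx=-2,dy=+3->D; (2,3):dx=+9,dy=-8->D; (2,4):dx=+5,dy=-9->D; (2,5):dx=+6,dy=-1->D
  (2,6):dx=+2,dy=-3->D; (3,4):dx=-4,dy=-1->C; (3,5):dx=-3,dy=+7->D; (3,6):dx=-7,dy=+5->D
  (4,5):dx=+1,dy=+8->C; (4,6):dx=-3,dy=+6->D; (5,6):dx=-4,dy=-2->C
Step 2: C = 4, D = 11, total pairs = 15.
Step 3: tau = (C - D)/(n(n-1)/2) = (4 - 11)/15 = -0.466667.
Step 4: Exact two-sided p-value (enumerate n! = 720 permutations of y under H0): p = 0.272222.
Step 5: alpha = 0.05. fail to reject H0.

tau_b = -0.4667 (C=4, D=11), p = 0.272222, fail to reject H0.


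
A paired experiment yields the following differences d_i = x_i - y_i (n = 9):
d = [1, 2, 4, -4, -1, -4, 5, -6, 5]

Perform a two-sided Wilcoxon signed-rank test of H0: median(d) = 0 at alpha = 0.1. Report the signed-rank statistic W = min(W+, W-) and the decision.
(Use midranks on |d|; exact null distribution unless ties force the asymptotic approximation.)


Step 1: Drop any zero differences (none here) and take |d_i|.
|d| = [1, 2, 4, 4, 1, 4, 5, 6, 5]
Step 2: Midrank |d_i| (ties get averaged ranks).
ranks: |1|->1.5, |2|->3, |4|->5, |4|->5, |1|->1.5, |4|->5, |5|->7.5, |6|->9, |5|->7.5
Step 3: Attach original signs; sum ranks with positive sign and with negative sign.
W+ = 1.5 + 3 + 5 + 7.5 + 7.5 = 24.5
W- = 5 + 1.5 + 5 + 9 = 20.5
(Check: W+ + W- = 45 should equal n(n+1)/2 = 45.)
Step 4: Test statistic W = min(W+, W-) = 20.5.
Step 5: Ties in |d|, so use the tie-corrected normal approximation.
        E[W] = n(n+1)/4 = 9*10/4 = 22.5.
        Tie groups: |d|=1 (t=2), |d|=4 (t=3), |d|=5 (t=2); sum(t^3 - t) = 36.
        Var[W] = n(n+1)(2n+1)/24 - sum(t^3-t)/48 = 1710/24 - 36/48 = 70.5.
        z = (W - E[W]) / sqrt(Var[W]) = (20.5 - 22.5) / 8.3964 = -0.2382.
        Two-sided p = 2*Phi(z) = 0.811729.
Step 6: alpha = 0.1. fail to reject H0.

W+ = 24.5, W- = 20.5, W = min = 20.5, p = 0.811729, fail to reject H0.


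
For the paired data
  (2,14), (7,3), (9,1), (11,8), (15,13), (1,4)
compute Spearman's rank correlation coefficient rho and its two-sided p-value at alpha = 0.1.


Step 1: Rank x and y separately (midranks; no ties here).
rank(x): 2->2, 7->3, 9->4, 11->5, 15->6, 1->1
rank(y): 14->6, 3->2, 1->1, 8->4, 13->5, 4->3
Step 2: d_i = R_x(i) - R_y(i); compute d_i^2.
  (2-6)^2=16, (3-2)^2=1, (4-1)^2=9, (5-4)^2=1, (6-5)^2=1, (1-3)^2=4
sum(d^2) = 32.
Step 3: rho = 1 - 6*32 / (6*(6^2 - 1)) = 1 - 192/210 = 0.085714.
Step 4: Under H0, t = rho * sqrt((n-2)/(1-rho^2)) = 0.1721 ~ t(4).
Step 5: Two-sided p-value from the t-distribution with 4 df = 0.871743.
Step 6: alpha = 0.1. fail to reject H0.

rho = 0.0857, p = 0.871743, fail to reject H0 at alpha = 0.1.


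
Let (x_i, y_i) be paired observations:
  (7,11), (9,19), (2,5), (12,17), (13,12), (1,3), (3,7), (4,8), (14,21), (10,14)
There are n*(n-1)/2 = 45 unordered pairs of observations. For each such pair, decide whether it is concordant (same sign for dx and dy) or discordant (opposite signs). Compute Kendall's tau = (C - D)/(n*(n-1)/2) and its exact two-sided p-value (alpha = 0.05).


Step 1: Enumerate the 45 unordered pairs (i,j) with i<j and classify each by sign(x_j-x_i) * sign(y_j-y_i).
  (1,2):dx=+2,dy=+8->C; (1,3):dx=-5,dy=-6->C; (1,4):dx=+5,dy=+6->C; (1,5):dx=+6,dy=+1->C
  (1,6):dx=-6,dy=-8->C; (1,7):dx=-4,dy=-4->C; (1,8):dx=-3,dy=-3->C; (1,9):dx=+7,dy=+10->C
  (1,10):dx=+3,dy=+3->C; (2,3):dx=-7,dy=-14->C; (2,4):dx=+3,dy=-2->D; (2,5):dx=+4,dy=-7->D
  (2,6):dx=-8,dy=-16->C; (2,7):dx=-6,dy=-12->C; (2,8):dx=-5,dy=-11->C; (2,9):dx=+5,dy=+2->C
  (2,10):dx=+1,dy=-5->D; (3,4):dx=+10,dy=+12->C; (3,5):dx=+11,dy=+7->C; (3,6):dx=-1,dy=-2->C
  (3,7):dx=+1,dy=+2->C; (3,8):dx=+2,dy=+3->C; (3,9):dx=+12,dy=+16->C; (3,10):dx=+8,dy=+9->C
  (4,5):dx=+1,dy=-5->D; (4,6):dx=-11,dy=-14->C; (4,7):dx=-9,dy=-10->C; (4,8):dx=-8,dy=-9->C
  (4,9):dx=+2,dy=+4->C; (4,10):dx=-2,dy=-3->C; (5,6):dx=-12,dy=-9->C; (5,7):dx=-10,dy=-5->C
  (5,8):dx=-9,dy=-4->C; (5,9):dx=+1,dy=+9->C; (5,10):dx=-3,dy=+2->D; (6,7):dx=+2,dy=+4->C
  (6,8):dx=+3,dy=+5->C; (6,9):dx=+13,dy=+18->C; (6,10):dx=+9,dy=+11->C; (7,8):dx=+1,dy=+1->C
  (7,9):dx=+11,dy=+14->C; (7,10):dx=+7,dy=+7->C; (8,9):dx=+10,dy=+13->C; (8,10):dx=+6,dy=+6->C
  (9,10):dx=-4,dy=-7->C
Step 2: C = 40, D = 5, total pairs = 45.
Step 3: tau = (C - D)/(n(n-1)/2) = (40 - 5)/45 = 0.777778.
Step 4: Exact two-sided p-value (enumerate n! = 3628800 permutations of y under H0): p = 0.000946.
Step 5: alpha = 0.05. reject H0.

tau_b = 0.7778 (C=40, D=5), p = 0.000946, reject H0.


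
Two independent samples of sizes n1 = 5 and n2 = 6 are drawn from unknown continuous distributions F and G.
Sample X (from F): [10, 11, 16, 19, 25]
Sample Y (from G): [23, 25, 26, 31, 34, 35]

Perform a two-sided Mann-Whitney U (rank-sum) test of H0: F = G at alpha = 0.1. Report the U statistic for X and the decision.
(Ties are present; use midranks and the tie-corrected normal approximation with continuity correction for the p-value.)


Step 1: Combine and sort all 11 observations; assign midranks.
sorted (value, group): (10,X), (11,X), (16,X), (19,X), (23,Y), (25,X), (25,Y), (26,Y), (31,Y), (34,Y), (35,Y)
ranks: 10->1, 11->2, 16->3, 19->4, 23->5, 25->6.5, 25->6.5, 26->8, 31->9, 34->10, 35->11
Step 2: Rank sum for X: R1 = 1 + 2 + 3 + 4 + 6.5 = 16.5.
Step 3: U_X = R1 - n1(n1+1)/2 = 16.5 - 5*6/2 = 16.5 - 15 = 1.5.
       U_Y = n1*n2 - U_X = 30 - 1.5 = 28.5.
Step 4: Ties are present, so use the tie-corrected normal approximation (with continuity correction) for the p-value.
Step 5: p-value = 0.017365; compare to alpha = 0.1. reject H0.

U_X = 1.5, p = 0.017365, reject H0 at alpha = 0.1.


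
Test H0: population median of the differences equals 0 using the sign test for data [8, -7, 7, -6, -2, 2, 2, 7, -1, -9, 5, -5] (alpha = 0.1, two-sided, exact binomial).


Step 1: Discard zero differences. Original n = 12; n_eff = number of nonzero differences = 12.
Nonzero differences (with sign): +8, -7, +7, -6, -2, +2, +2, +7, -1, -9, +5, -5
Step 2: Count signs: positive = 6, negative = 6.
Step 3: Under H0: P(positive) = 0.5, so the number of positives S ~ Bin(12, 0.5).
Step 4: Two-sided exact p-value = sum of Bin(12,0.5) probabilities at or below the observed probability = 1.000000.
Step 5: alpha = 0.1. fail to reject H0.

n_eff = 12, pos = 6, neg = 6, p = 1.000000, fail to reject H0.


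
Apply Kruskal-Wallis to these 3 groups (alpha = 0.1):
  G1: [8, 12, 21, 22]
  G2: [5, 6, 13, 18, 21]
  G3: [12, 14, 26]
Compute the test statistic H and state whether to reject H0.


Step 1: Combine all N = 12 observations and assign midranks.
sorted (value, group, rank): (5,G2,1), (6,G2,2), (8,G1,3), (12,G1,4.5), (12,G3,4.5), (13,G2,6), (14,G3,7), (18,G2,8), (21,G1,9.5), (21,G2,9.5), (22,G1,11), (26,G3,12)
Step 2: Sum ranks within each group.
R_1 = 28 (n_1 = 4)
R_2 = 26.5 (n_2 = 5)
R_3 = 23.5 (n_3 = 3)
Step 3: H = 12/(N(N+1)) * sum(R_i^2/n_i) - 3(N+1)
     = 12/(12*13) * (28^2/4 + 26.5^2/5 + 23.5^2/3) - 3*13
     = 0.076923 * 520.533 - 39
     = 1.041026.
Step 4: Ties present; correction factor C = 1 - 12/(12^3 - 12) = 0.993007. Corrected H = 1.041026 / 0.993007 = 1.048357.
Step 5: Under H0, H ~ chi^2(2); p-value = 0.592042.
Step 6: alpha = 0.1. fail to reject H0.

H = 1.0484, df = 2, p = 0.592042, fail to reject H0.


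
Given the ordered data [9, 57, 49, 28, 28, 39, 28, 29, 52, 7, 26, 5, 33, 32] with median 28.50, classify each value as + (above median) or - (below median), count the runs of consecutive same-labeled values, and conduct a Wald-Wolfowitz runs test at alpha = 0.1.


Step 1: Compute median = 28.50; label A = above, B = below.
Labels in order: BAABBABAABBBAA  (n_A = 7, n_B = 7)
Step 2: Count runs R = 8.
Step 3: Under H0 (random ordering), E[R] = 2*n_A*n_B/(n_A+n_B) + 1 = 2*7*7/14 + 1 = 8.0000.
        Var[R] = 2*n_A*n_B*(2*n_A*n_B - n_A - n_B) / ((n_A+n_B)^2 * (n_A+n_B-1)) = 8232/2548 = 3.2308.
        SD[R] = 1.7974.
Step 4: R = E[R], so z = 0 with no continuity correction.
Step 5: Two-sided p-value via normal approximation = 2*(1 - Phi(|z|)) = 1.000000.
Step 6: alpha = 0.1. fail to reject H0.

R = 8, z = 0.0000, p = 1.000000, fail to reject H0.


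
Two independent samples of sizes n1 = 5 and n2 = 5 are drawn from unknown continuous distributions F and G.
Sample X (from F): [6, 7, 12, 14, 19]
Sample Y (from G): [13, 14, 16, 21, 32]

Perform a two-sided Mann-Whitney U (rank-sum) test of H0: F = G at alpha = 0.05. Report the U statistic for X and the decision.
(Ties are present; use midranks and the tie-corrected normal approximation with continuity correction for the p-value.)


Step 1: Combine and sort all 10 observations; assign midranks.
sorted (value, group): (6,X), (7,X), (12,X), (13,Y), (14,X), (14,Y), (16,Y), (19,X), (21,Y), (32,Y)
ranks: 6->1, 7->2, 12->3, 13->4, 14->5.5, 14->5.5, 16->7, 19->8, 21->9, 32->10
Step 2: Rank sum for X: R1 = 1 + 2 + 3 + 5.5 + 8 = 19.5.
Step 3: U_X = R1 - n1(n1+1)/2 = 19.5 - 5*6/2 = 19.5 - 15 = 4.5.
       U_Y = n1*n2 - U_X = 25 - 4.5 = 20.5.
Step 4: Ties are present, so use the tie-corrected normal approximation (with continuity correction) for the p-value.
Step 5: p-value = 0.116074; compare to alpha = 0.05. fail to reject H0.

U_X = 4.5, p = 0.116074, fail to reject H0 at alpha = 0.05.


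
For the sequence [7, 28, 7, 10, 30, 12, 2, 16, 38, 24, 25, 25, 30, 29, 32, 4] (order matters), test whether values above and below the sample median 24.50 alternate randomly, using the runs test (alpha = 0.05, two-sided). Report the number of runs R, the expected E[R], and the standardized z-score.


Step 1: Compute median = 24.50; label A = above, B = below.
Labels in order: BABBABBBABAAAAAB  (n_A = 8, n_B = 8)
Step 2: Count runs R = 9.
Step 3: Under H0 (random ordering), E[R] = 2*n_A*n_B/(n_A+n_B) + 1 = 2*8*8/16 + 1 = 9.0000.
        Var[R] = 2*n_A*n_B*(2*n_A*n_B - n_A - n_B) / ((n_A+n_B)^2 * (n_A+n_B-1)) = 14336/3840 = 3.7333.
        SD[R] = 1.9322.
Step 4: R = E[R], so z = 0 with no continuity correction.
Step 5: Two-sided p-value via normal approximation = 2*(1 - Phi(|z|)) = 1.000000.
Step 6: alpha = 0.05. fail to reject H0.

R = 9, z = 0.0000, p = 1.000000, fail to reject H0.


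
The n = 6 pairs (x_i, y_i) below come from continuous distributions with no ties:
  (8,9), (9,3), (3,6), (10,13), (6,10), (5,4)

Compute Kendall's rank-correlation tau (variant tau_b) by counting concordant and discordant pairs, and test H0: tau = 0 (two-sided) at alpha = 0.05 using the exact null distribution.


Step 1: Enumerate the 15 unordered pairs (i,j) with i<j and classify each by sign(x_j-x_i) * sign(y_j-y_i).
  (1,2):dx=+1,dy=-6->D; (1,3):dx=-5,dy=-3->C; (1,4):dx=+2,dy=+4->C; (1,5):dx=-2,dy=+1->D
  (1,6):dx=-3,dy=-5->C; (2,3):dx=-6,dy=+3->D; (2,4):dx=+1,dy=+10->C; (2,5):dx=-3,dy=+7->D
  (2,6):dx=-4,dy=+1->D; (3,4):dx=+7,dy=+7->C; (3,5):dx=+3,dy=+4->C; (3,6):dx=+2,dy=-2->D
  (4,5):dx=-4,dy=-3->C; (4,6):dx=-5,dy=-9->C; (5,6):dx=-1,dy=-6->C
Step 2: C = 9, D = 6, total pairs = 15.
Step 3: tau = (C - D)/(n(n-1)/2) = (9 - 6)/15 = 0.200000.
Step 4: Exact two-sided p-value (enumerate n! = 720 permutations of y under H0): p = 0.719444.
Step 5: alpha = 0.05. fail to reject H0.

tau_b = 0.2000 (C=9, D=6), p = 0.719444, fail to reject H0.


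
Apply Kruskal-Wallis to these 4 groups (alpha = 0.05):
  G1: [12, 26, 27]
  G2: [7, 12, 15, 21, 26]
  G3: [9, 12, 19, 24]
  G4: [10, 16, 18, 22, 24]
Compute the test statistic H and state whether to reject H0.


Step 1: Combine all N = 17 observations and assign midranks.
sorted (value, group, rank): (7,G2,1), (9,G3,2), (10,G4,3), (12,G1,5), (12,G2,5), (12,G3,5), (15,G2,7), (16,G4,8), (18,G4,9), (19,G3,10), (21,G2,11), (22,G4,12), (24,G3,13.5), (24,G4,13.5), (26,G1,15.5), (26,G2,15.5), (27,G1,17)
Step 2: Sum ranks within each group.
R_1 = 37.5 (n_1 = 3)
R_2 = 39.5 (n_2 = 5)
R_3 = 30.5 (n_3 = 4)
R_4 = 45.5 (n_4 = 5)
Step 3: H = 12/(N(N+1)) * sum(R_i^2/n_i) - 3(N+1)
     = 12/(17*18) * (37.5^2/3 + 39.5^2/5 + 30.5^2/4 + 45.5^2/5) - 3*18
     = 0.039216 * 1427.41 - 54
     = 1.976961.
Step 4: Ties present; correction factor C = 1 - 36/(17^3 - 17) = 0.992647. Corrected H = 1.976961 / 0.992647 = 1.991605.
Step 5: Under H0, H ~ chi^2(3); p-value = 0.574151.
Step 6: alpha = 0.05. fail to reject H0.

H = 1.9916, df = 3, p = 0.574151, fail to reject H0.


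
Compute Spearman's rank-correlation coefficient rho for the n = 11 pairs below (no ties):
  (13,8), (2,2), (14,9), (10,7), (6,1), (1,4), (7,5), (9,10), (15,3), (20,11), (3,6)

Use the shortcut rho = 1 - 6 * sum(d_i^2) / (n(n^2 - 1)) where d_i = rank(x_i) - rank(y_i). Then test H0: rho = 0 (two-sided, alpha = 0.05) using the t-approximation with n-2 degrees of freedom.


Step 1: Rank x and y separately (midranks; no ties here).
rank(x): 13->8, 2->2, 14->9, 10->7, 6->4, 1->1, 7->5, 9->6, 15->10, 20->11, 3->3
rank(y): 8->8, 2->2, 9->9, 7->7, 1->1, 4->4, 5->5, 10->10, 3->3, 11->11, 6->6
Step 2: d_i = R_x(i) - R_y(i); compute d_i^2.
  (8-8)^2=0, (2-2)^2=0, (9-9)^2=0, (7-7)^2=0, (4-1)^2=9, (1-4)^2=9, (5-5)^2=0, (6-10)^2=16, (10-3)^2=49, (11-11)^2=0, (3-6)^2=9
sum(d^2) = 92.
Step 3: rho = 1 - 6*92 / (11*(11^2 - 1)) = 1 - 552/1320 = 0.581818.
Step 4: Under H0, t = rho * sqrt((n-2)/(1-rho^2)) = 2.1461 ~ t(9).
Step 5: Two-sided p-value from the t-distribution with 9 df = 0.060420.
Step 6: alpha = 0.05. fail to reject H0.

rho = 0.5818, p = 0.060420, fail to reject H0 at alpha = 0.05.


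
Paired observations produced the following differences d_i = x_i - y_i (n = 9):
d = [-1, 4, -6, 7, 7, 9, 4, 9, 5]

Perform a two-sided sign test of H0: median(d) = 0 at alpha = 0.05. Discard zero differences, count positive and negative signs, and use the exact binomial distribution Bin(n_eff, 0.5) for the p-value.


Step 1: Discard zero differences. Original n = 9; n_eff = number of nonzero differences = 9.
Nonzero differences (with sign): -1, +4, -6, +7, +7, +9, +4, +9, +5
Step 2: Count signs: positive = 7, negative = 2.
Step 3: Under H0: P(positive) = 0.5, so the number of positives S ~ Bin(9, 0.5).
Step 4: Two-sided exact p-value = sum of Bin(9,0.5) probabilities at or below the observed probability = 0.179688.
Step 5: alpha = 0.05. fail to reject H0.

n_eff = 9, pos = 7, neg = 2, p = 0.179688, fail to reject H0.


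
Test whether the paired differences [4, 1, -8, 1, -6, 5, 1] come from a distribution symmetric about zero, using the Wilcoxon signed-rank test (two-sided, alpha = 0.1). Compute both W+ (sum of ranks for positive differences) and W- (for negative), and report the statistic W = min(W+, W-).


Step 1: Drop any zero differences (none here) and take |d_i|.
|d| = [4, 1, 8, 1, 6, 5, 1]
Step 2: Midrank |d_i| (ties get averaged ranks).
ranks: |4|->4, |1|->2, |8|->7, |1|->2, |6|->6, |5|->5, |1|->2
Step 3: Attach original signs; sum ranks with positive sign and with negative sign.
W+ = 4 + 2 + 2 + 5 + 2 = 15
W- = 7 + 6 = 13
(Check: W+ + W- = 28 should equal n(n+1)/2 = 28.)
Step 4: Test statistic W = min(W+, W-) = 13.
Step 5: Ties in |d|, so use the tie-corrected normal approximation.
        E[W] = n(n+1)/4 = 7*8/4 = 14.
        Tie groups: |d|=1 (t=3); sum(t^3 - t) = 24.
        Var[W] = n(n+1)(2n+1)/24 - sum(t^3-t)/48 = 840/24 - 24/48 = 34.5.
        z = (W - E[W]) / sqrt(Var[W]) = (13 - 14) / 5.8737 = -0.1703.
        Two-sided p = 2*Phi(z) = 0.864813.
Step 6: alpha = 0.1. fail to reject H0.

W+ = 15, W- = 13, W = min = 13, p = 0.864813, fail to reject H0.


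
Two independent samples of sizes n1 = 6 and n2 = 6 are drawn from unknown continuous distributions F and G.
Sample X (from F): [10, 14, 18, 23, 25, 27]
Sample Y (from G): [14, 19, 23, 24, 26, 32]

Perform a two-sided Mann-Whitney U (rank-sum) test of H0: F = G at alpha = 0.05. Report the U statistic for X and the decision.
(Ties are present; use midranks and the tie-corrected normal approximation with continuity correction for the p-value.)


Step 1: Combine and sort all 12 observations; assign midranks.
sorted (value, group): (10,X), (14,X), (14,Y), (18,X), (19,Y), (23,X), (23,Y), (24,Y), (25,X), (26,Y), (27,X), (32,Y)
ranks: 10->1, 14->2.5, 14->2.5, 18->4, 19->5, 23->6.5, 23->6.5, 24->8, 25->9, 26->10, 27->11, 32->12
Step 2: Rank sum for X: R1 = 1 + 2.5 + 4 + 6.5 + 9 + 11 = 34.
Step 3: U_X = R1 - n1(n1+1)/2 = 34 - 6*7/2 = 34 - 21 = 13.
       U_Y = n1*n2 - U_X = 36 - 13 = 23.
Step 4: Ties are present, so use the tie-corrected normal approximation (with continuity correction) for the p-value.
Step 5: p-value = 0.469613; compare to alpha = 0.05. fail to reject H0.

U_X = 13, p = 0.469613, fail to reject H0 at alpha = 0.05.


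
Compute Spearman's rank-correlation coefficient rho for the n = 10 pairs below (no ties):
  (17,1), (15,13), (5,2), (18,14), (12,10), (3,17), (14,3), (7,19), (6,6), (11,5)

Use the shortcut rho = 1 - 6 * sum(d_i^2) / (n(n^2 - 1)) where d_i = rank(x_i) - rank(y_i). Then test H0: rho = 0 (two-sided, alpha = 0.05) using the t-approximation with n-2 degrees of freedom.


Step 1: Rank x and y separately (midranks; no ties here).
rank(x): 17->9, 15->8, 5->2, 18->10, 12->6, 3->1, 14->7, 7->4, 6->3, 11->5
rank(y): 1->1, 13->7, 2->2, 14->8, 10->6, 17->9, 3->3, 19->10, 6->5, 5->4
Step 2: d_i = R_x(i) - R_y(i); compute d_i^2.
  (9-1)^2=64, (8-7)^2=1, (2-2)^2=0, (10-8)^2=4, (6-6)^2=0, (1-9)^2=64, (7-3)^2=16, (4-10)^2=36, (3-5)^2=4, (5-4)^2=1
sum(d^2) = 190.
Step 3: rho = 1 - 6*190 / (10*(10^2 - 1)) = 1 - 1140/990 = -0.151515.
Step 4: Under H0, t = rho * sqrt((n-2)/(1-rho^2)) = -0.4336 ~ t(8).
Step 5: Two-sided p-value from the t-distribution with 8 df = 0.676065.
Step 6: alpha = 0.05. fail to reject H0.

rho = -0.1515, p = 0.676065, fail to reject H0 at alpha = 0.05.


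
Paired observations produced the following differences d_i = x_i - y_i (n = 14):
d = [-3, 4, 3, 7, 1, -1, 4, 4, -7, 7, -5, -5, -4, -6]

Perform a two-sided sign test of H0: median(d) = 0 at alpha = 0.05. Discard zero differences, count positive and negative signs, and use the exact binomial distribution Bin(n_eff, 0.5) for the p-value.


Step 1: Discard zero differences. Original n = 14; n_eff = number of nonzero differences = 14.
Nonzero differences (with sign): -3, +4, +3, +7, +1, -1, +4, +4, -7, +7, -5, -5, -4, -6
Step 2: Count signs: positive = 7, negative = 7.
Step 3: Under H0: P(positive) = 0.5, so the number of positives S ~ Bin(14, 0.5).
Step 4: Two-sided exact p-value = sum of Bin(14,0.5) probabilities at or below the observed probability = 1.000000.
Step 5: alpha = 0.05. fail to reject H0.

n_eff = 14, pos = 7, neg = 7, p = 1.000000, fail to reject H0.


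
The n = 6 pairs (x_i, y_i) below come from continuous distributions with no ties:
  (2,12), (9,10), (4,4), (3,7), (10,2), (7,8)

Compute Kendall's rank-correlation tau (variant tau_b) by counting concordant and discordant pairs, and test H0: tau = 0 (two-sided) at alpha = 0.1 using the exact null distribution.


Step 1: Enumerate the 15 unordered pairs (i,j) with i<j and classify each by sign(x_j-x_i) * sign(y_j-y_i).
  (1,2):dx=+7,dy=-2->D; (1,3):dx=+2,dy=-8->D; (1,4):dx=+1,dy=-5->D; (1,5):dx=+8,dy=-10->D
  (1,6):dx=+5,dy=-4->D; (2,3):dx=-5,dy=-6->C; (2,4):dx=-6,dy=-3->C; (2,5):dx=+1,dy=-8->D
  (2,6):dx=-2,dy=-2->C; (3,4):dx=-1,dy=+3->D; (3,5):dx=+6,dy=-2->D; (3,6):dx=+3,dy=+4->C
  (4,5):dx=+7,dy=-5->D; (4,6):dx=+4,dy=+1->C; (5,6):dx=-3,dy=+6->D
Step 2: C = 5, D = 10, total pairs = 15.
Step 3: tau = (C - D)/(n(n-1)/2) = (5 - 10)/15 = -0.333333.
Step 4: Exact two-sided p-value (enumerate n! = 720 permutations of y under H0): p = 0.469444.
Step 5: alpha = 0.1. fail to reject H0.

tau_b = -0.3333 (C=5, D=10), p = 0.469444, fail to reject H0.


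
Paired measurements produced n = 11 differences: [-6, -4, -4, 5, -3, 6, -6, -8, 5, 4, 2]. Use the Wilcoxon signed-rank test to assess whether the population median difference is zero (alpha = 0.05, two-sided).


Step 1: Drop any zero differences (none here) and take |d_i|.
|d| = [6, 4, 4, 5, 3, 6, 6, 8, 5, 4, 2]
Step 2: Midrank |d_i| (ties get averaged ranks).
ranks: |6|->9, |4|->4, |4|->4, |5|->6.5, |3|->2, |6|->9, |6|->9, |8|->11, |5|->6.5, |4|->4, |2|->1
Step 3: Attach original signs; sum ranks with positive sign and with negative sign.
W+ = 6.5 + 9 + 6.5 + 4 + 1 = 27
W- = 9 + 4 + 4 + 2 + 9 + 11 = 39
(Check: W+ + W- = 66 should equal n(n+1)/2 = 66.)
Step 4: Test statistic W = min(W+, W-) = 27.
Step 5: Ties in |d|, so use the tie-corrected normal approximation.
        E[W] = n(n+1)/4 = 11*12/4 = 33.
        Tie groups: |d|=4 (t=3), |d|=5 (t=2), |d|=6 (t=3); sum(t^3 - t) = 54.
        Var[W] = n(n+1)(2n+1)/24 - sum(t^3-t)/48 = 3036/24 - 54/48 = 125.375.
        z = (W - E[W]) / sqrt(Var[W]) = (27 - 33) / 11.1971 = -0.5359.
        Two-sided p = 2*Phi(z) = 0.592060.
Step 6: alpha = 0.05. fail to reject H0.

W+ = 27, W- = 39, W = min = 27, p = 0.592060, fail to reject H0.


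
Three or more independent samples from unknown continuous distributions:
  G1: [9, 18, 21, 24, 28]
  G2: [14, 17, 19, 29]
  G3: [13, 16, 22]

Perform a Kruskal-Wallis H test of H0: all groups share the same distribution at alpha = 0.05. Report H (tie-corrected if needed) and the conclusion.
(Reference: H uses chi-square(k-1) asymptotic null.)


Step 1: Combine all N = 12 observations and assign midranks.
sorted (value, group, rank): (9,G1,1), (13,G3,2), (14,G2,3), (16,G3,4), (17,G2,5), (18,G1,6), (19,G2,7), (21,G1,8), (22,G3,9), (24,G1,10), (28,G1,11), (29,G2,12)
Step 2: Sum ranks within each group.
R_1 = 36 (n_1 = 5)
R_2 = 27 (n_2 = 4)
R_3 = 15 (n_3 = 3)
Step 3: H = 12/(N(N+1)) * sum(R_i^2/n_i) - 3(N+1)
     = 12/(12*13) * (36^2/5 + 27^2/4 + 15^2/3) - 3*13
     = 0.076923 * 516.45 - 39
     = 0.726923.
Step 4: No ties, so H is used without correction.
Step 5: Under H0, H ~ chi^2(2); p-value = 0.695265.
Step 6: alpha = 0.05. fail to reject H0.

H = 0.7269, df = 2, p = 0.695265, fail to reject H0.


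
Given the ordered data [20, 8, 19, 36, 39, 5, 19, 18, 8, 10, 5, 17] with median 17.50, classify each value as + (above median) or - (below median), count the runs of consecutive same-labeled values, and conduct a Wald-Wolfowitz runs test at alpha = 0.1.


Step 1: Compute median = 17.50; label A = above, B = below.
Labels in order: ABAAABAABBBB  (n_A = 6, n_B = 6)
Step 2: Count runs R = 6.
Step 3: Under H0 (random ordering), E[R] = 2*n_A*n_B/(n_A+n_B) + 1 = 2*6*6/12 + 1 = 7.0000.
        Var[R] = 2*n_A*n_B*(2*n_A*n_B - n_A - n_B) / ((n_A+n_B)^2 * (n_A+n_B-1)) = 4320/1584 = 2.7273.
        SD[R] = 1.6514.
Step 4: Continuity-corrected z = (R + 0.5 - E[R]) / SD[R] = (6 + 0.5 - 7.0000) / 1.6514 = -0.3028.
Step 5: Two-sided p-value via normal approximation = 2*(1 - Phi(|z|)) = 0.762069.
Step 6: alpha = 0.1. fail to reject H0.

R = 6, z = -0.3028, p = 0.762069, fail to reject H0.


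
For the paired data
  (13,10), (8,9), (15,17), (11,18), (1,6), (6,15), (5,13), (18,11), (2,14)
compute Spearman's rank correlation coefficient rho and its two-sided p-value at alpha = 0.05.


Step 1: Rank x and y separately (midranks; no ties here).
rank(x): 13->7, 8->5, 15->8, 11->6, 1->1, 6->4, 5->3, 18->9, 2->2
rank(y): 10->3, 9->2, 17->8, 18->9, 6->1, 15->7, 13->5, 11->4, 14->6
Step 2: d_i = R_x(i) - R_y(i); compute d_i^2.
  (7-3)^2=16, (5-2)^2=9, (8-8)^2=0, (6-9)^2=9, (1-1)^2=0, (4-7)^2=9, (3-5)^2=4, (9-4)^2=25, (2-6)^2=16
sum(d^2) = 88.
Step 3: rho = 1 - 6*88 / (9*(9^2 - 1)) = 1 - 528/720 = 0.266667.
Step 4: Under H0, t = rho * sqrt((n-2)/(1-rho^2)) = 0.7320 ~ t(7).
Step 5: Two-sided p-value from the t-distribution with 7 df = 0.487922.
Step 6: alpha = 0.05. fail to reject H0.

rho = 0.2667, p = 0.487922, fail to reject H0 at alpha = 0.05.


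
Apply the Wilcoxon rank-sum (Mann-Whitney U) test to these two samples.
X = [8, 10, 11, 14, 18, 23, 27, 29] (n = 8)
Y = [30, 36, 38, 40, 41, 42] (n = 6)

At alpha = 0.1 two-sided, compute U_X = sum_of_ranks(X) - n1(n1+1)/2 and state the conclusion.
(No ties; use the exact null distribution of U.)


Step 1: Combine and sort all 14 observations; assign midranks.
sorted (value, group): (8,X), (10,X), (11,X), (14,X), (18,X), (23,X), (27,X), (29,X), (30,Y), (36,Y), (38,Y), (40,Y), (41,Y), (42,Y)
ranks: 8->1, 10->2, 11->3, 14->4, 18->5, 23->6, 27->7, 29->8, 30->9, 36->10, 38->11, 40->12, 41->13, 42->14
Step 2: Rank sum for X: R1 = 1 + 2 + 3 + 4 + 5 + 6 + 7 + 8 = 36.
Step 3: U_X = R1 - n1(n1+1)/2 = 36 - 8*9/2 = 36 - 36 = 0.
       U_Y = n1*n2 - U_X = 48 - 0 = 48.
Step 4: No ties, so the exact null distribution of U (based on enumerating the C(14,8) = 3003 equally likely rank assignments) gives the two-sided p-value.
Step 5: p-value = 0.000666; compare to alpha = 0.1. reject H0.

U_X = 0, p = 0.000666, reject H0 at alpha = 0.1.


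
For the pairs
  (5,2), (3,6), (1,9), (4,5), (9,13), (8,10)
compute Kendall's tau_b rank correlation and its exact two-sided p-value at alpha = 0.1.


Step 1: Enumerate the 15 unordered pairs (i,j) with i<j and classify each by sign(x_j-x_i) * sign(y_j-y_i).
  (1,2):dx=-2,dy=+4->D; (1,3):dx=-4,dy=+7->D; (1,4):dx=-1,dy=+3->D; (1,5):dx=+4,dy=+11->C
  (1,6):dx=+3,dy=+8->C; (2,3):dx=-2,dy=+3->D; (2,4):dx=+1,dy=-1->D; (2,5):dx=+6,dy=+7->C
  (2,6):dx=+5,dy=+4->C; (3,4):dx=+3,dy=-4->D; (3,5):dx=+8,dy=+4->C; (3,6):dx=+7,dy=+1->C
  (4,5):dx=+5,dy=+8->C; (4,6):dx=+4,dy=+5->C; (5,6):dx=-1,dy=-3->C
Step 2: C = 9, D = 6, total pairs = 15.
Step 3: tau = (C - D)/(n(n-1)/2) = (9 - 6)/15 = 0.200000.
Step 4: Exact two-sided p-value (enumerate n! = 720 permutations of y under H0): p = 0.719444.
Step 5: alpha = 0.1. fail to reject H0.

tau_b = 0.2000 (C=9, D=6), p = 0.719444, fail to reject H0.


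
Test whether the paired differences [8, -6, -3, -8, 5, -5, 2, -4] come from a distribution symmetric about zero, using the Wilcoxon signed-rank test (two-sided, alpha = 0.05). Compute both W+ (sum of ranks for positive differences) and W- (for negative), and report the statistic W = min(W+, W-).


Step 1: Drop any zero differences (none here) and take |d_i|.
|d| = [8, 6, 3, 8, 5, 5, 2, 4]
Step 2: Midrank |d_i| (ties get averaged ranks).
ranks: |8|->7.5, |6|->6, |3|->2, |8|->7.5, |5|->4.5, |5|->4.5, |2|->1, |4|->3
Step 3: Attach original signs; sum ranks with positive sign and with negative sign.
W+ = 7.5 + 4.5 + 1 = 13
W- = 6 + 2 + 7.5 + 4.5 + 3 = 23
(Check: W+ + W- = 36 should equal n(n+1)/2 = 36.)
Step 4: Test statistic W = min(W+, W-) = 13.
Step 5: Ties in |d|, so use the tie-corrected normal approximation.
        E[W] = n(n+1)/4 = 8*9/4 = 18.
        Tie groups: |d|=5 (t=2), |d|=8 (t=2); sum(t^3 - t) = 12.
        Var[W] = n(n+1)(2n+1)/24 - sum(t^3-t)/48 = 1224/24 - 12/48 = 50.75.
        z = (W - E[W]) / sqrt(Var[W]) = (13 - 18) / 7.1239 = -0.7019.
        Two-sided p = 2*Phi(z) = 0.482765.
Step 6: alpha = 0.05. fail to reject H0.

W+ = 13, W- = 23, W = min = 13, p = 0.482765, fail to reject H0.


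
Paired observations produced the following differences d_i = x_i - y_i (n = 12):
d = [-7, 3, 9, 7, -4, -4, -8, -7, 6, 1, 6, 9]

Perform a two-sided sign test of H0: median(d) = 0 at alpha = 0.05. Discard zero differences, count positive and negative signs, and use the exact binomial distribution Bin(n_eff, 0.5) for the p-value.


Step 1: Discard zero differences. Original n = 12; n_eff = number of nonzero differences = 12.
Nonzero differences (with sign): -7, +3, +9, +7, -4, -4, -8, -7, +6, +1, +6, +9
Step 2: Count signs: positive = 7, negative = 5.
Step 3: Under H0: P(positive) = 0.5, so the number of positives S ~ Bin(12, 0.5).
Step 4: Two-sided exact p-value = sum of Bin(12,0.5) probabilities at or below the observed probability = 0.774414.
Step 5: alpha = 0.05. fail to reject H0.

n_eff = 12, pos = 7, neg = 5, p = 0.774414, fail to reject H0.


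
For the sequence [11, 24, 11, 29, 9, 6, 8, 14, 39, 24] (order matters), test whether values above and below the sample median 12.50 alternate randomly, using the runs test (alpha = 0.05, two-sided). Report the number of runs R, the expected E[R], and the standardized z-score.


Step 1: Compute median = 12.50; label A = above, B = below.
Labels in order: BABABBBAAA  (n_A = 5, n_B = 5)
Step 2: Count runs R = 6.
Step 3: Under H0 (random ordering), E[R] = 2*n_A*n_B/(n_A+n_B) + 1 = 2*5*5/10 + 1 = 6.0000.
        Var[R] = 2*n_A*n_B*(2*n_A*n_B - n_A - n_B) / ((n_A+n_B)^2 * (n_A+n_B-1)) = 2000/900 = 2.2222.
        SD[R] = 1.4907.
Step 4: R = E[R], so z = 0 with no continuity correction.
Step 5: Two-sided p-value via normal approximation = 2*(1 - Phi(|z|)) = 1.000000.
Step 6: alpha = 0.05. fail to reject H0.

R = 6, z = 0.0000, p = 1.000000, fail to reject H0.


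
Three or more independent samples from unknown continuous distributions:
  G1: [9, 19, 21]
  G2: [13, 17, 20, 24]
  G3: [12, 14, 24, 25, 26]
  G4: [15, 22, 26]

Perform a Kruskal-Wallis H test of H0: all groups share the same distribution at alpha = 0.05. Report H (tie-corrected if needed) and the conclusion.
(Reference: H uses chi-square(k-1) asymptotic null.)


Step 1: Combine all N = 15 observations and assign midranks.
sorted (value, group, rank): (9,G1,1), (12,G3,2), (13,G2,3), (14,G3,4), (15,G4,5), (17,G2,6), (19,G1,7), (20,G2,8), (21,G1,9), (22,G4,10), (24,G2,11.5), (24,G3,11.5), (25,G3,13), (26,G3,14.5), (26,G4,14.5)
Step 2: Sum ranks within each group.
R_1 = 17 (n_1 = 3)
R_2 = 28.5 (n_2 = 4)
R_3 = 45 (n_3 = 5)
R_4 = 29.5 (n_4 = 3)
Step 3: H = 12/(N(N+1)) * sum(R_i^2/n_i) - 3(N+1)
     = 12/(15*16) * (17^2/3 + 28.5^2/4 + 45^2/5 + 29.5^2/3) - 3*16
     = 0.050000 * 994.479 - 48
     = 1.723958.
Step 4: Ties present; correction factor C = 1 - 12/(15^3 - 15) = 0.996429. Corrected H = 1.723958 / 0.996429 = 1.730137.
Step 5: Under H0, H ~ chi^2(3); p-value = 0.630254.
Step 6: alpha = 0.05. fail to reject H0.

H = 1.7301, df = 3, p = 0.630254, fail to reject H0.


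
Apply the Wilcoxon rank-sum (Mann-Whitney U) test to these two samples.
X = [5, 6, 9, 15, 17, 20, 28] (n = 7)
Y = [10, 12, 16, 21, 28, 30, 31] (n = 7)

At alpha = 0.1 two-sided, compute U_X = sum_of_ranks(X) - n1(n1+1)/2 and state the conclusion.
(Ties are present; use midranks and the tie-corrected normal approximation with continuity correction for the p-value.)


Step 1: Combine and sort all 14 observations; assign midranks.
sorted (value, group): (5,X), (6,X), (9,X), (10,Y), (12,Y), (15,X), (16,Y), (17,X), (20,X), (21,Y), (28,X), (28,Y), (30,Y), (31,Y)
ranks: 5->1, 6->2, 9->3, 10->4, 12->5, 15->6, 16->7, 17->8, 20->9, 21->10, 28->11.5, 28->11.5, 30->13, 31->14
Step 2: Rank sum for X: R1 = 1 + 2 + 3 + 6 + 8 + 9 + 11.5 = 40.5.
Step 3: U_X = R1 - n1(n1+1)/2 = 40.5 - 7*8/2 = 40.5 - 28 = 12.5.
       U_Y = n1*n2 - U_X = 49 - 12.5 = 36.5.
Step 4: Ties are present, so use the tie-corrected normal approximation (with continuity correction) for the p-value.
Step 5: p-value = 0.141282; compare to alpha = 0.1. fail to reject H0.

U_X = 12.5, p = 0.141282, fail to reject H0 at alpha = 0.1.


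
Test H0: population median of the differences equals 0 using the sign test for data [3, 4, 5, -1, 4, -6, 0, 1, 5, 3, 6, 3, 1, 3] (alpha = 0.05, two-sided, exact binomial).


Step 1: Discard zero differences. Original n = 14; n_eff = number of nonzero differences = 13.
Nonzero differences (with sign): +3, +4, +5, -1, +4, -6, +1, +5, +3, +6, +3, +1, +3
Step 2: Count signs: positive = 11, negative = 2.
Step 3: Under H0: P(positive) = 0.5, so the number of positives S ~ Bin(13, 0.5).
Step 4: Two-sided exact p-value = sum of Bin(13,0.5) probabilities at or below the observed probability = 0.022461.
Step 5: alpha = 0.05. reject H0.

n_eff = 13, pos = 11, neg = 2, p = 0.022461, reject H0.


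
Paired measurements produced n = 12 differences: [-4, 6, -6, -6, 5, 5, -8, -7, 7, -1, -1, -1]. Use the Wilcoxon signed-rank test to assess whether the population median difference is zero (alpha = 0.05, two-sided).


Step 1: Drop any zero differences (none here) and take |d_i|.
|d| = [4, 6, 6, 6, 5, 5, 8, 7, 7, 1, 1, 1]
Step 2: Midrank |d_i| (ties get averaged ranks).
ranks: |4|->4, |6|->8, |6|->8, |6|->8, |5|->5.5, |5|->5.5, |8|->12, |7|->10.5, |7|->10.5, |1|->2, |1|->2, |1|->2
Step 3: Attach original signs; sum ranks with positive sign and with negative sign.
W+ = 8 + 5.5 + 5.5 + 10.5 = 29.5
W- = 4 + 8 + 8 + 12 + 10.5 + 2 + 2 + 2 = 48.5
(Check: W+ + W- = 78 should equal n(n+1)/2 = 78.)
Step 4: Test statistic W = min(W+, W-) = 29.5.
Step 5: Ties in |d|, so use the tie-corrected normal approximation.
        E[W] = n(n+1)/4 = 12*13/4 = 39.
        Tie groups: |d|=1 (t=3), |d|=5 (t=2), |d|=6 (t=3), |d|=7 (t=2); sum(t^3 - t) = 60.
        Var[W] = n(n+1)(2n+1)/24 - sum(t^3-t)/48 = 3900/24 - 60/48 = 161.25.
        z = (W - E[W]) / sqrt(Var[W]) = (29.5 - 39) / 12.6984 = -0.7481.
        Two-sided p = 2*Phi(z) = 0.454385.
Step 6: alpha = 0.05. fail to reject H0.

W+ = 29.5, W- = 48.5, W = min = 29.5, p = 0.454385, fail to reject H0.


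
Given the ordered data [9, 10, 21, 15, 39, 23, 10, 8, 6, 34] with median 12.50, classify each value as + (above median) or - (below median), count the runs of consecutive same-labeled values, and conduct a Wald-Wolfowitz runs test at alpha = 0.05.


Step 1: Compute median = 12.50; label A = above, B = below.
Labels in order: BBAAAABBBA  (n_A = 5, n_B = 5)
Step 2: Count runs R = 4.
Step 3: Under H0 (random ordering), E[R] = 2*n_A*n_B/(n_A+n_B) + 1 = 2*5*5/10 + 1 = 6.0000.
        Var[R] = 2*n_A*n_B*(2*n_A*n_B - n_A - n_B) / ((n_A+n_B)^2 * (n_A+n_B-1)) = 2000/900 = 2.2222.
        SD[R] = 1.4907.
Step 4: Continuity-corrected z = (R + 0.5 - E[R]) / SD[R] = (4 + 0.5 - 6.0000) / 1.4907 = -1.0062.
Step 5: Two-sided p-value via normal approximation = 2*(1 - Phi(|z|)) = 0.314305.
Step 6: alpha = 0.05. fail to reject H0.

R = 4, z = -1.0062, p = 0.314305, fail to reject H0.


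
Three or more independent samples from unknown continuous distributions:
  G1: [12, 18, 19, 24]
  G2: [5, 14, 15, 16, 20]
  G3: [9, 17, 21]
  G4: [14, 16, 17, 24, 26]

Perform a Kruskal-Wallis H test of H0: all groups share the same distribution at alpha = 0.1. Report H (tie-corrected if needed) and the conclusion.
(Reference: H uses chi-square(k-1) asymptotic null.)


Step 1: Combine all N = 17 observations and assign midranks.
sorted (value, group, rank): (5,G2,1), (9,G3,2), (12,G1,3), (14,G2,4.5), (14,G4,4.5), (15,G2,6), (16,G2,7.5), (16,G4,7.5), (17,G3,9.5), (17,G4,9.5), (18,G1,11), (19,G1,12), (20,G2,13), (21,G3,14), (24,G1,15.5), (24,G4,15.5), (26,G4,17)
Step 2: Sum ranks within each group.
R_1 = 41.5 (n_1 = 4)
R_2 = 32 (n_2 = 5)
R_3 = 25.5 (n_3 = 3)
R_4 = 54 (n_4 = 5)
Step 3: H = 12/(N(N+1)) * sum(R_i^2/n_i) - 3(N+1)
     = 12/(17*18) * (41.5^2/4 + 32^2/5 + 25.5^2/3 + 54^2/5) - 3*18
     = 0.039216 * 1435.31 - 54
     = 2.286765.
Step 4: Ties present; correction factor C = 1 - 24/(17^3 - 17) = 0.995098. Corrected H = 2.286765 / 0.995098 = 2.298030.
Step 5: Under H0, H ~ chi^2(3); p-value = 0.512898.
Step 6: alpha = 0.1. fail to reject H0.

H = 2.2980, df = 3, p = 0.512898, fail to reject H0.


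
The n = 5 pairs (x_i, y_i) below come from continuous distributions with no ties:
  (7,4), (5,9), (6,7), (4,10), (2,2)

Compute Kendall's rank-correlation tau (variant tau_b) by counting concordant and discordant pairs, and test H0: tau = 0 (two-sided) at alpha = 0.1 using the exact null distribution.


Step 1: Enumerate the 10 unordered pairs (i,j) with i<j and classify each by sign(x_j-x_i) * sign(y_j-y_i).
  (1,2):dx=-2,dy=+5->D; (1,3):dx=-1,dy=+3->D; (1,4):dx=-3,dy=+6->D; (1,5):dx=-5,dy=-2->C
  (2,3):dx=+1,dy=-2->D; (2,4):dx=-1,dy=+1->D; (2,5):dx=-3,dy=-7->C; (3,4):dx=-2,dy=+3->D
  (3,5):dx=-4,dy=-5->C; (4,5):dx=-2,dy=-8->C
Step 2: C = 4, D = 6, total pairs = 10.
Step 3: tau = (C - D)/(n(n-1)/2) = (4 - 6)/10 = -0.200000.
Step 4: Exact two-sided p-value (enumerate n! = 120 permutations of y under H0): p = 0.816667.
Step 5: alpha = 0.1. fail to reject H0.

tau_b = -0.2000 (C=4, D=6), p = 0.816667, fail to reject H0.


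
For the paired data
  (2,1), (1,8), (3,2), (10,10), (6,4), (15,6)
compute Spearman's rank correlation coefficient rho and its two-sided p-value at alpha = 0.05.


Step 1: Rank x and y separately (midranks; no ties here).
rank(x): 2->2, 1->1, 3->3, 10->5, 6->4, 15->6
rank(y): 1->1, 8->5, 2->2, 10->6, 4->3, 6->4
Step 2: d_i = R_x(i) - R_y(i); compute d_i^2.
  (2-1)^2=1, (1-5)^2=16, (3-2)^2=1, (5-6)^2=1, (4-3)^2=1, (6-4)^2=4
sum(d^2) = 24.
Step 3: rho = 1 - 6*24 / (6*(6^2 - 1)) = 1 - 144/210 = 0.314286.
Step 4: Under H0, t = rho * sqrt((n-2)/(1-rho^2)) = 0.6621 ~ t(4).
Step 5: Two-sided p-value from the t-distribution with 4 df = 0.544093.
Step 6: alpha = 0.05. fail to reject H0.

rho = 0.3143, p = 0.544093, fail to reject H0 at alpha = 0.05.


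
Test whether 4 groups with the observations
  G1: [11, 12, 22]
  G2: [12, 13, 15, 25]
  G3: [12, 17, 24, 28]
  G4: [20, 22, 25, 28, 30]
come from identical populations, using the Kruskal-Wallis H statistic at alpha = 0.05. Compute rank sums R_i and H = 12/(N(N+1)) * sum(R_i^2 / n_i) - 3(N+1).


Step 1: Combine all N = 16 observations and assign midranks.
sorted (value, group, rank): (11,G1,1), (12,G1,3), (12,G2,3), (12,G3,3), (13,G2,5), (15,G2,6), (17,G3,7), (20,G4,8), (22,G1,9.5), (22,G4,9.5), (24,G3,11), (25,G2,12.5), (25,G4,12.5), (28,G3,14.5), (28,G4,14.5), (30,G4,16)
Step 2: Sum ranks within each group.
R_1 = 13.5 (n_1 = 3)
R_2 = 26.5 (n_2 = 4)
R_3 = 35.5 (n_3 = 4)
R_4 = 60.5 (n_4 = 5)
Step 3: H = 12/(N(N+1)) * sum(R_i^2/n_i) - 3(N+1)
     = 12/(16*17) * (13.5^2/3 + 26.5^2/4 + 35.5^2/4 + 60.5^2/5) - 3*17
     = 0.044118 * 1283.42 - 51
     = 5.621691.
Step 4: Ties present; correction factor C = 1 - 42/(16^3 - 16) = 0.989706. Corrected H = 5.621691 / 0.989706 = 5.680163.
Step 5: Under H0, H ~ chi^2(3); p-value = 0.128251.
Step 6: alpha = 0.05. fail to reject H0.

H = 5.6802, df = 3, p = 0.128251, fail to reject H0.


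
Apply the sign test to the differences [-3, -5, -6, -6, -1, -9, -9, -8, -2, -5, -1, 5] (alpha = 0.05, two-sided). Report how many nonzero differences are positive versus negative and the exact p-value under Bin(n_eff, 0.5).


Step 1: Discard zero differences. Original n = 12; n_eff = number of nonzero differences = 12.
Nonzero differences (with sign): -3, -5, -6, -6, -1, -9, -9, -8, -2, -5, -1, +5
Step 2: Count signs: positive = 1, negative = 11.
Step 3: Under H0: P(positive) = 0.5, so the number of positives S ~ Bin(12, 0.5).
Step 4: Two-sided exact p-value = sum of Bin(12,0.5) probabilities at or below the observed probability = 0.006348.
Step 5: alpha = 0.05. reject H0.

n_eff = 12, pos = 1, neg = 11, p = 0.006348, reject H0.


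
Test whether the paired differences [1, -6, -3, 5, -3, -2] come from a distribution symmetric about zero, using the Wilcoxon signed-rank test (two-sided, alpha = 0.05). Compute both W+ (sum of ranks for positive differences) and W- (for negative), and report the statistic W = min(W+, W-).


Step 1: Drop any zero differences (none here) and take |d_i|.
|d| = [1, 6, 3, 5, 3, 2]
Step 2: Midrank |d_i| (ties get averaged ranks).
ranks: |1|->1, |6|->6, |3|->3.5, |5|->5, |3|->3.5, |2|->2
Step 3: Attach original signs; sum ranks with positive sign and with negative sign.
W+ = 1 + 5 = 6
W- = 6 + 3.5 + 3.5 + 2 = 15
(Check: W+ + W- = 21 should equal n(n+1)/2 = 21.)
Step 4: Test statistic W = min(W+, W-) = 6.
Step 5: Ties in |d|, so use the tie-corrected normal approximation.
        E[W] = n(n+1)/4 = 6*7/4 = 10.5.
        Tie groups: |d|=3 (t=2); sum(t^3 - t) = 6.
        Var[W] = n(n+1)(2n+1)/24 - sum(t^3-t)/48 = 546/24 - 6/48 = 22.625.
        z = (W - E[W]) / sqrt(Var[W]) = (6 - 10.5) / 4.7566 = -0.9461.
        Two-sided p = 2*Phi(z) = 0.344118.
Step 6: alpha = 0.05. fail to reject H0.

W+ = 6, W- = 15, W = min = 6, p = 0.344118, fail to reject H0.


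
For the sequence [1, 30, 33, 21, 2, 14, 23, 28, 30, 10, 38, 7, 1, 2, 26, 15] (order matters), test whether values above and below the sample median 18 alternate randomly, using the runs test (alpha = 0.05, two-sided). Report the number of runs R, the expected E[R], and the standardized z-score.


Step 1: Compute median = 18; label A = above, B = below.
Labels in order: BAAABBAAABABBBAB  (n_A = 8, n_B = 8)
Step 2: Count runs R = 9.
Step 3: Under H0 (random ordering), E[R] = 2*n_A*n_B/(n_A+n_B) + 1 = 2*8*8/16 + 1 = 9.0000.
        Var[R] = 2*n_A*n_B*(2*n_A*n_B - n_A - n_B) / ((n_A+n_B)^2 * (n_A+n_B-1)) = 14336/3840 = 3.7333.
        SD[R] = 1.9322.
Step 4: R = E[R], so z = 0 with no continuity correction.
Step 5: Two-sided p-value via normal approximation = 2*(1 - Phi(|z|)) = 1.000000.
Step 6: alpha = 0.05. fail to reject H0.

R = 9, z = 0.0000, p = 1.000000, fail to reject H0.
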